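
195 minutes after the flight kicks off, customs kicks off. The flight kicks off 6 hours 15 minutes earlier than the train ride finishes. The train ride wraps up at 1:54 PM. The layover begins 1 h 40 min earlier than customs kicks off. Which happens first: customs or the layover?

the layover

The flight starts at 1:54 PM − 375 min = 7:39 AM.
Customs starts at 7:39 AM + 195 min = 10:54 AM.
The layover starts at 10:54 AM − 100 min = 9:14 AM.
Customs starts at 10:54 AM and the layover starts at 9:14 AM, so the layover is first.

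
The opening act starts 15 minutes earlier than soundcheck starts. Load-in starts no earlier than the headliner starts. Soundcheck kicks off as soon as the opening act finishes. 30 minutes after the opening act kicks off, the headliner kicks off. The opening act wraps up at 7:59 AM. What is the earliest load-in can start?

Soundcheck starts at 7:59 AM.
The opening act starts at 7:59 AM − 15 min = 7:44 AM.
The headliner starts at 7:44 AM + 30 min = 8:14 AM.
Load-in is bounded by the headliner, so the earliest it can start is 8:14 AM.

8:14 AM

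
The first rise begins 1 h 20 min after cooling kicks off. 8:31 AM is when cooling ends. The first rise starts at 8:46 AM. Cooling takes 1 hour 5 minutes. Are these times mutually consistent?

Cooling starts at 8:31 AM − 65 min = 7:26 AM.
The first rise starts at 7:26 AM + 80 min = 8:46 AM.
That matches the stated 8:46 AM, so the schedule is consistent.

Yes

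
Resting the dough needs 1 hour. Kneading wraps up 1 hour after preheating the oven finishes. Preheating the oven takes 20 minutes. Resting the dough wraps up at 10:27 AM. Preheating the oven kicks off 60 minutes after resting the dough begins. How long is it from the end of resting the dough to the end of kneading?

1 h 20 min

Resting the dough starts at 10:27 AM − 60 min = 9:27 AM.
Preheating the oven starts at 9:27 AM + 60 min = 10:27 AM.
Preheating the oven ends at 10:27 AM + 20 min = 10:47 AM.
Kneading ends at 10:47 AM + 60 min = 11:47 AM.
From 10:27 AM to 11:47 AM is 1 h 20 min.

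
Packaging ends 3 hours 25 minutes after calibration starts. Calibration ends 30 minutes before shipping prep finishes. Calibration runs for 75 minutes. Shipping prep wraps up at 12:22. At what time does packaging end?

Calibration ends at 12:22 − 30 min = 11:52.
Calibration starts at 11:52 − 75 min = 10:37.
Packaging ends at 10:37 + 205 min = 14:02.

14:02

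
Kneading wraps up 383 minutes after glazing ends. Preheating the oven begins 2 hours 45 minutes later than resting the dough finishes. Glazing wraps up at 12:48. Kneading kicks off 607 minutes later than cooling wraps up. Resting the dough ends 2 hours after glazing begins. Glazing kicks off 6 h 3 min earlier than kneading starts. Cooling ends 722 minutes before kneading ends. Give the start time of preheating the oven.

Kneading ends at 12:48 + 383 min = 19:11.
Cooling ends at 19:11 − 722 min = 07:09.
Kneading starts at 07:09 + 607 min = 17:16.
Glazing starts at 17:16 − 363 min = 11:13.
Resting the dough ends at 11:13 + 120 min = 13:13.
Preheating the oven starts at 13:13 + 165 min = 15:58.

15:58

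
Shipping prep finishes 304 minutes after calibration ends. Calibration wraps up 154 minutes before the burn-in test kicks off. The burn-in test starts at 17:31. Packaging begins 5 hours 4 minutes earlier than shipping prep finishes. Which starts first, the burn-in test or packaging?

packaging

Calibration ends at 17:31 − 154 min = 14:57.
Shipping prep ends at 14:57 + 304 min = 20:01.
Packaging starts at 20:01 − 304 min = 14:57.
The burn-in test starts at 17:31 and packaging starts at 14:57, so packaging is first.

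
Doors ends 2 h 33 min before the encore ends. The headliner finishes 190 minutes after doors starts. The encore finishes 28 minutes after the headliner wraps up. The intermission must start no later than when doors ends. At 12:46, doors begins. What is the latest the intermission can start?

The headliner ends at 12:46 + 190 min = 15:56.
The encore ends at 15:56 + 28 min = 16:24.
Doors ends at 16:24 − 153 min = 13:51.
The intermission is bounded by doors, so the latest it can start is 13:51.

13:51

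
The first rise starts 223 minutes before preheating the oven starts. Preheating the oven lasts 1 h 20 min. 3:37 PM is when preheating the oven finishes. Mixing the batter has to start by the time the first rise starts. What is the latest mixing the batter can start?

10:34 AM

Preheating the oven starts at 3:37 PM − 80 min = 2:17 PM.
The first rise starts at 2:17 PM − 223 min = 10:34 AM.
Mixing the batter is bounded by the first rise, so the latest it can start is 10:34 AM.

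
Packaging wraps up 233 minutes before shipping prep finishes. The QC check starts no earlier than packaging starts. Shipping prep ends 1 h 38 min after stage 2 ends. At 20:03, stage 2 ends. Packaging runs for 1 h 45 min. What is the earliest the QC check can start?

Shipping prep ends at 20:03 + 98 min = 21:41.
Packaging ends at 21:41 − 233 min = 17:48.
Packaging starts at 17:48 − 105 min = 16:03.
The QC check is bounded by packaging, so the earliest it can start is 16:03.

16:03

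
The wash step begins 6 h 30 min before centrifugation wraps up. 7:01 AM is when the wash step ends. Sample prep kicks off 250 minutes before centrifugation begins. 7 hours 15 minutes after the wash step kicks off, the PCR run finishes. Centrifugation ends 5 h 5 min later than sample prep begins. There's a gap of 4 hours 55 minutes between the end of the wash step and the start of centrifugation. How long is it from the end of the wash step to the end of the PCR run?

6 h 35 min

Centrifugation starts at 7:01 AM + 295 min = 11:56 AM.
Sample prep starts at 11:56 AM − 250 min = 7:46 AM.
Centrifugation ends at 7:46 AM + 305 min = 12:51 PM.
The wash step starts at 12:51 PM − 390 min = 6:21 AM.
The PCR run ends at 6:21 AM + 435 min = 1:36 PM.
From 7:01 AM to 1:36 PM is 6 h 35 min.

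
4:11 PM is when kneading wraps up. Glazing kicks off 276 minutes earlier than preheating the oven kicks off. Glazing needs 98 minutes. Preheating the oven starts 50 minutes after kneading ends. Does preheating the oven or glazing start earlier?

Preheating the oven starts at 4:11 PM + 50 min = 5:01 PM.
Glazing starts at 5:01 PM − 276 min = 12:25 PM.
Preheating the oven starts at 5:01 PM and glazing starts at 12:25 PM, so glazing is first.

glazing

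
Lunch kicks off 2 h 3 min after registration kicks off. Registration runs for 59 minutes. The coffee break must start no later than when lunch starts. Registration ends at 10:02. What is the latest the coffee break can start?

11:06

Registration starts at 10:02 − 59 min = 09:03.
Lunch starts at 09:03 + 123 min = 11:06.
The coffee break is bounded by lunch, so the latest it can start is 11:06.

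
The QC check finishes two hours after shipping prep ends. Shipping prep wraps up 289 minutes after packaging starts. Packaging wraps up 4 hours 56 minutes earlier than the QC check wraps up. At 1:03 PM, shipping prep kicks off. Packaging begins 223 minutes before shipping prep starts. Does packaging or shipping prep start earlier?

packaging

Packaging starts at 1:03 PM − 223 min = 9:20 AM.
Packaging starts at 9:20 AM and shipping prep starts at 1:03 PM, so packaging is first.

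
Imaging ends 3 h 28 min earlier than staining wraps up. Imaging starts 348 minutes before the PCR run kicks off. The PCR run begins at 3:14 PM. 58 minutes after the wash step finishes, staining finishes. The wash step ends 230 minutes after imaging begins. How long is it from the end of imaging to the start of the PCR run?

268 minutes

Imaging starts at 3:14 PM − 348 min = 9:26 AM.
The wash step ends at 9:26 AM + 230 min = 1:16 PM.
Staining ends at 1:16 PM + 58 min = 2:14 PM.
Imaging ends at 2:14 PM − 208 min = 10:46 AM.
From 10:46 AM to 3:14 PM is 268 minutes.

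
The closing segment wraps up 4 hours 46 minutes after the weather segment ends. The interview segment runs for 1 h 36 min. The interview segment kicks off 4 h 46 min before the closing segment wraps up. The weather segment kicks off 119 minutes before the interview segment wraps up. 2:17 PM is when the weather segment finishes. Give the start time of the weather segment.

1:54 PM

The closing segment ends at 2:17 PM + 286 min = 7:03 PM.
The interview segment starts at 7:03 PM − 286 min = 2:17 PM.
The interview segment ends at 2:17 PM + 96 min = 3:53 PM.
The weather segment starts at 3:53 PM − 119 min = 1:54 PM.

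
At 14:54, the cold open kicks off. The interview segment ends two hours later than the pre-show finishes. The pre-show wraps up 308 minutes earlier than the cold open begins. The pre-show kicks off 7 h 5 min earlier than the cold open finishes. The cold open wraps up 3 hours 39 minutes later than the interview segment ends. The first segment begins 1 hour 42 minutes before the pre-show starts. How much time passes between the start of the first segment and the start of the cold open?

The pre-show ends at 14:54 − 308 min = 09:46.
The interview segment ends at 09:46 + 120 min = 11:46.
The cold open ends at 11:46 + 219 min = 15:25.
The pre-show starts at 15:25 − 425 min = 08:20.
The first segment starts at 08:20 − 102 min = 06:38.
From 06:38 to 14:54 is 8 h 16 min.

8 h 16 min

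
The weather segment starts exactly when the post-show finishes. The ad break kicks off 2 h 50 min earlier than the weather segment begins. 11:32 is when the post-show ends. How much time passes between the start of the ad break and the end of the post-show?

2 hours 50 minutes

The weather segment starts at 11:32.
The ad break starts at 11:32 − 170 min = 08:42.
From 08:42 to 11:32 is 2 hours 50 minutes.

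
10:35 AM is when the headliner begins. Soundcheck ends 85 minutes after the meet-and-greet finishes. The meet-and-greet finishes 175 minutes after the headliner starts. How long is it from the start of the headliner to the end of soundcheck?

4 h 20 min

The meet-and-greet ends at 10:35 AM + 175 min = 1:30 PM.
Soundcheck ends at 1:30 PM + 85 min = 2:55 PM.
From 10:35 AM to 2:55 PM is 4 h 20 min.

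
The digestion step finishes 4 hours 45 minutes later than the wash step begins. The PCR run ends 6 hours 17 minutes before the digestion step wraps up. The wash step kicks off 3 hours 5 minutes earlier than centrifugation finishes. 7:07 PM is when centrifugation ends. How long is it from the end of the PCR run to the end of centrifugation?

4 hours 37 minutes

The wash step starts at 7:07 PM − 185 min = 4:02 PM.
The digestion step ends at 4:02 PM + 285 min = 8:47 PM.
The PCR run ends at 8:47 PM − 377 min = 2:30 PM.
From 2:30 PM to 7:07 PM is 4 hours 37 minutes.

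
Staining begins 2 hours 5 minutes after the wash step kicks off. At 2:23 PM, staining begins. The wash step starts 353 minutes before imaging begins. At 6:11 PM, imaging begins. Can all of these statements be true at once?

The wash step starts at 6:11 PM − 353 min = 12:18 PM.
Staining starts at 12:18 PM + 125 min = 2:23 PM.
That matches the stated 2:23 PM, so the schedule is consistent.

Yes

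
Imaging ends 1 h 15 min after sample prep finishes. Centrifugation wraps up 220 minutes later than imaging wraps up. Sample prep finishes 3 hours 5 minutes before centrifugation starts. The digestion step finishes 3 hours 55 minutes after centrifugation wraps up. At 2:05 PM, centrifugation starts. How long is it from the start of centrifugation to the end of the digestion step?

5 hours 45 minutes

Sample prep ends at 2:05 PM − 185 min = 11:00 AM.
Imaging ends at 11:00 AM + 75 min = 12:15 PM.
Centrifugation ends at 12:15 PM + 220 min = 3:55 PM.
The digestion step ends at 3:55 PM + 235 min = 7:50 PM.
From 2:05 PM to 7:50 PM is 5 hours 45 minutes.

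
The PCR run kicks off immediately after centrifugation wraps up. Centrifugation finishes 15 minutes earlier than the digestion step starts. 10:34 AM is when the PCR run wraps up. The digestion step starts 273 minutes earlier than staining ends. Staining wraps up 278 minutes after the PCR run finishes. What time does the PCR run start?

10:24 AM

Staining ends at 10:34 AM + 278 min = 3:12 PM.
The digestion step starts at 3:12 PM − 273 min = 10:39 AM.
Centrifugation ends at 10:39 AM − 15 min = 10:24 AM.
So the PCR run starts at 10:24 AM.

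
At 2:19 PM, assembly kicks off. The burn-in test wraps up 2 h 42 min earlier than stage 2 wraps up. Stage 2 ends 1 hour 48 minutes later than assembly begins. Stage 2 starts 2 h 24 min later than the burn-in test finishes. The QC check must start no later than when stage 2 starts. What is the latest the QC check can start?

Stage 2 ends at 2:19 PM + 108 min = 4:07 PM.
The burn-in test ends at 4:07 PM − 162 min = 1:25 PM.
Stage 2 starts at 1:25 PM + 144 min = 3:49 PM.
The QC check is bounded by stage 2, so the latest it can start is 3:49 PM.

3:49 PM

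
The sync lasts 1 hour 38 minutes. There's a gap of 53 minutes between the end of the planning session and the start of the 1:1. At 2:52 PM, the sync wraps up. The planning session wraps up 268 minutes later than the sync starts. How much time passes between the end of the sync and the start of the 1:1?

3 hours 43 minutes

The sync starts at 2:52 PM − 98 min = 1:14 PM.
The planning session ends at 1:14 PM + 268 min = 5:42 PM.
The 1:1 starts at 5:42 PM + 53 min = 6:35 PM.
From 2:52 PM to 6:35 PM is 3 hours 43 minutes.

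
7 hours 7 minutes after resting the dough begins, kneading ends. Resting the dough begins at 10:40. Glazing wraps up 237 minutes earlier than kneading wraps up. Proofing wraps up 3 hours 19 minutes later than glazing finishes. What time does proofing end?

Kneading ends at 10:40 + 427 min = 17:47.
Glazing ends at 17:47 − 237 min = 13:50.
Proofing ends at 13:50 + 199 min = 17:09.

17:09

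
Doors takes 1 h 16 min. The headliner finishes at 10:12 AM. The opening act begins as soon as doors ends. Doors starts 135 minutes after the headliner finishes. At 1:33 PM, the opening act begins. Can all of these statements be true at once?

No

Doors starts at 10:12 AM + 135 min = 12:27 PM.
Doors ends at 12:27 PM + 76 min = 1:43 PM.
So the opening act starts at 1:43 PM.
But the opening act is also said to start at 1:33 PM — a 10-minute conflict.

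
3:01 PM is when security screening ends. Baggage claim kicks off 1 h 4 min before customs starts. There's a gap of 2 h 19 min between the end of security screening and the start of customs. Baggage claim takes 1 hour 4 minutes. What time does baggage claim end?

Customs starts at 3:01 PM + 139 min = 5:20 PM.
Baggage claim starts at 5:20 PM − 64 min = 4:16 PM.
Baggage claim ends at 4:16 PM + 64 min = 5:20 PM.

5:20 PM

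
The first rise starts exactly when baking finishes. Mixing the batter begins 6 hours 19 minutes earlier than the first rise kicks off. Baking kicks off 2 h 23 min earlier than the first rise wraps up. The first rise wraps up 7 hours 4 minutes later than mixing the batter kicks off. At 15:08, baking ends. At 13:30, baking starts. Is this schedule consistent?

Yes

The first rise starts at 15:08.
Mixing the batter starts at 15:08 − 379 min = 08:49.
The first rise ends at 08:49 + 424 min = 15:53.
Baking starts at 15:53 − 143 min = 13:30.
That matches the stated 13:30, so the schedule is consistent.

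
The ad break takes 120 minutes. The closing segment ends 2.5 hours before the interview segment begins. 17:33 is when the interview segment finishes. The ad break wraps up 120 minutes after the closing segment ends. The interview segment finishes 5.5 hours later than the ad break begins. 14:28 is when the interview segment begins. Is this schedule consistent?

No

The closing segment ends at 14:28 − 150 min = 11:58.
The ad break ends at 11:58 + 120 min = 13:58.
The ad break starts at 13:58 − 120 min = 11:58.
The interview segment ends at 11:58 + 330 min = 17:28.
But the interview segment is also said to end at 17:33 — a 5-minute conflict.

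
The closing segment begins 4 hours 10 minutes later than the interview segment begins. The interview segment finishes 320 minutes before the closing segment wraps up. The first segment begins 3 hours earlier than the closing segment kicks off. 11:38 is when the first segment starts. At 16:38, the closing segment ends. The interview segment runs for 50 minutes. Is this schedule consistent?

Yes

The interview segment ends at 16:38 − 320 min = 11:18.
The interview segment starts at 11:18 − 50 min = 10:28.
The closing segment starts at 10:28 + 250 min = 14:38.
The first segment starts at 14:38 − 180 min = 11:38.
That matches the stated 11:38, so the schedule is consistent.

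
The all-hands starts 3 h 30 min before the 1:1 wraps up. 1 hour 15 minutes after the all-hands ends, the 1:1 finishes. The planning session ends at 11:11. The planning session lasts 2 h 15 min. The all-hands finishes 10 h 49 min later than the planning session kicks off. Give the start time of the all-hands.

The planning session starts at 11:11 − 135 min = 08:56.
The all-hands ends at 08:56 + 649 min = 19:45.
The 1:1 ends at 19:45 + 75 min = 21:00.
The all-hands starts at 21:00 − 210 min = 17:30.

17:30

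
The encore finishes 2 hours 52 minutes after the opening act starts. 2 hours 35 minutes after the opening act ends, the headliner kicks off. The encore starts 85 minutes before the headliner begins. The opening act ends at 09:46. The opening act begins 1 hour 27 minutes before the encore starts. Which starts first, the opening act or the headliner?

The headliner starts at 09:46 + 155 min = 12:21.
The encore starts at 12:21 − 85 min = 10:56.
The opening act starts at 10:56 − 87 min = 09:29.
The opening act starts at 09:29 and the headliner starts at 12:21, so the opening act is first.

the opening act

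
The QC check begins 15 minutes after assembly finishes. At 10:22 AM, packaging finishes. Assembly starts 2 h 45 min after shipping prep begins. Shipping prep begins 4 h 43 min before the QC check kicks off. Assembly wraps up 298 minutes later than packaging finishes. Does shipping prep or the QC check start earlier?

shipping prep

Assembly ends at 10:22 AM + 298 min = 3:20 PM.
The QC check starts at 3:20 PM + 15 min = 3:35 PM.
Shipping prep starts at 3:35 PM − 283 min = 10:52 AM.
Shipping prep starts at 10:52 AM and the QC check starts at 3:35 PM, so shipping prep is first.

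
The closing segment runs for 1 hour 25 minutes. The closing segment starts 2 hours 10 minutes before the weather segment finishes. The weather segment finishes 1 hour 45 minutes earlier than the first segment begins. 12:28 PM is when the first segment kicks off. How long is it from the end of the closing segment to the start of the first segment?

The weather segment ends at 12:28 PM − 105 min = 10:43 AM.
The closing segment starts at 10:43 AM − 130 min = 8:33 AM.
The closing segment ends at 8:33 AM + 85 min = 9:58 AM.
From 9:58 AM to 12:28 PM is 2 hours 30 minutes.

2 hours 30 minutes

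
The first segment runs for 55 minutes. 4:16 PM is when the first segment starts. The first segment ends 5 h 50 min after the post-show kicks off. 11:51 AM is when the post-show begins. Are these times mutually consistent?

No

The first segment ends at 11:51 AM + 350 min = 5:41 PM.
The first segment starts at 5:41 PM − 55 min = 4:46 PM.
But the first segment is also said to start at 4:16 PM — a 30-minute conflict.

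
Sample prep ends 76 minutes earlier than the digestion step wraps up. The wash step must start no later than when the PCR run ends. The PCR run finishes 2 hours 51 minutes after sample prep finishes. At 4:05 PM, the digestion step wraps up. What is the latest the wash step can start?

Sample prep ends at 4:05 PM − 76 min = 2:49 PM.
The PCR run ends at 2:49 PM + 171 min = 5:40 PM.
The wash step is bounded by the PCR run, so the latest it can start is 5:40 PM.

5:40 PM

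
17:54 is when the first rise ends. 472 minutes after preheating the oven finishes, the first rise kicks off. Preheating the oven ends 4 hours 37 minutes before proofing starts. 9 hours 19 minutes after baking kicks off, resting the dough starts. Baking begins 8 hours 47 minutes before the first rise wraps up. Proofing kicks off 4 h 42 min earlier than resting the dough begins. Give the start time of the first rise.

16:59

Baking starts at 17:54 − 527 min = 09:07.
Resting the dough starts at 09:07 + 559 min = 18:26.
Proofing starts at 18:26 − 282 min = 13:44.
Preheating the oven ends at 13:44 − 277 min = 09:07.
The first rise starts at 09:07 + 472 min = 16:59.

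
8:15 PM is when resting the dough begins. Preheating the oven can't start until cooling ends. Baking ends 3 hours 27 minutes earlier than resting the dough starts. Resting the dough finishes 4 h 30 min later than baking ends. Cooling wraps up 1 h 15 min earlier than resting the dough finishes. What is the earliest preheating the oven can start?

Baking ends at 8:15 PM − 207 min = 4:48 PM.
Resting the dough ends at 4:48 PM + 270 min = 9:18 PM.
Cooling ends at 9:18 PM − 75 min = 8:03 PM.
Preheating the oven is bounded by cooling, so the earliest it can start is 8:03 PM.

8:03 PM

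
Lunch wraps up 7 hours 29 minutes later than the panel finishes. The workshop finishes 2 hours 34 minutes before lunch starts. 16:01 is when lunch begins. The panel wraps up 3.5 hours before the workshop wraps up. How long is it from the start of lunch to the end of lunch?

85 minutes

The workshop ends at 16:01 − 154 min = 13:27.
The panel ends at 13:27 − 210 min = 09:57.
Lunch ends at 09:57 + 449 min = 17:26.
From 16:01 to 17:26 is 85 minutes.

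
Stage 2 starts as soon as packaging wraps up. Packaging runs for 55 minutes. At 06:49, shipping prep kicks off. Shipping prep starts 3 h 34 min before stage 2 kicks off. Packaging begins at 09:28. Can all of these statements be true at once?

Yes

Packaging ends at 09:28 + 55 min = 10:23.
So stage 2 starts at 10:23.
Shipping prep starts at 10:23 − 214 min = 06:49.
That matches the stated 06:49, so the schedule is consistent.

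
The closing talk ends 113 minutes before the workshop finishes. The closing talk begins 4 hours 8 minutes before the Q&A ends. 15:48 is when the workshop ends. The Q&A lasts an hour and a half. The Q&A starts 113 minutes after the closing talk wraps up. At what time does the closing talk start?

13:10

The closing talk ends at 15:48 − 113 min = 13:55.
The Q&A starts at 13:55 + 113 min = 15:48.
The Q&A ends at 15:48 + 90 min = 17:18.
The closing talk starts at 17:18 − 248 min = 13:10.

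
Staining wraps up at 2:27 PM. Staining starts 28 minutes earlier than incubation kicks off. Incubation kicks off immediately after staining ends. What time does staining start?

Incubation starts at 2:27 PM.
Staining starts at 2:27 PM − 28 min = 1:59 PM.

1:59 PM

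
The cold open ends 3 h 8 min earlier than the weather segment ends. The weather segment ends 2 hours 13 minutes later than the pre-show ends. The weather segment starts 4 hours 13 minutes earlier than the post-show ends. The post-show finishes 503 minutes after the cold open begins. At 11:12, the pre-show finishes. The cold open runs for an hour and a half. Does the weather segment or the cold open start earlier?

The weather segment ends at 11:12 + 133 min = 13:25.
The cold open ends at 13:25 − 188 min = 10:17.
The cold open starts at 10:17 − 90 min = 08:47.
The post-show ends at 08:47 + 503 min = 17:10.
The weather segment starts at 17:10 − 253 min = 12:57.
The weather segment starts at 12:57 and the cold open starts at 08:47, so the cold open is first.

the cold open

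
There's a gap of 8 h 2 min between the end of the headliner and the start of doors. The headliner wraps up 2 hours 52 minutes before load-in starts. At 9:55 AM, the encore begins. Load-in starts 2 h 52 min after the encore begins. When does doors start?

Load-in starts at 9:55 AM + 172 min = 12:47 PM.
The headliner ends at 12:47 PM − 172 min = 9:55 AM.
Doors starts at 9:55 AM + 482 min = 5:57 PM.

5:57 PM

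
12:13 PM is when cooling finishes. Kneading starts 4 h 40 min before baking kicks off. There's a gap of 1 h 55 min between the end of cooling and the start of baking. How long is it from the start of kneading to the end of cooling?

2 hours 45 minutes

Baking starts at 12:13 PM + 115 min = 2:08 PM.
Kneading starts at 2:08 PM − 280 min = 9:28 AM.
From 9:28 AM to 12:13 PM is 2 hours 45 minutes.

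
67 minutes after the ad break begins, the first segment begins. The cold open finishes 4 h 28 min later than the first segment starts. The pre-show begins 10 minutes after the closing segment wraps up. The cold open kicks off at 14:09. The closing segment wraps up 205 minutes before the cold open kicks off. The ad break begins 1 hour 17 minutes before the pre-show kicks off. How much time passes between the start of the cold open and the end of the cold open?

63 minutes

The closing segment ends at 14:09 − 205 min = 10:44.
The pre-show starts at 10:44 + 10 min = 10:54.
The ad break starts at 10:54 − 77 min = 09:37.
The first segment starts at 09:37 + 67 min = 10:44.
The cold open ends at 10:44 + 268 min = 15:12.
From 14:09 to 15:12 is 63 minutes.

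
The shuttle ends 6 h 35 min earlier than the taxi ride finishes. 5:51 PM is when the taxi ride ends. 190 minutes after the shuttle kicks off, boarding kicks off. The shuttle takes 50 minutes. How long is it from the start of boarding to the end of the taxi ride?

4 h 15 min

The shuttle ends at 5:51 PM − 395 min = 11:16 AM.
The shuttle starts at 11:16 AM − 50 min = 10:26 AM.
Boarding starts at 10:26 AM + 190 min = 1:36 PM.
From 1:36 PM to 5:51 PM is 4 h 15 min.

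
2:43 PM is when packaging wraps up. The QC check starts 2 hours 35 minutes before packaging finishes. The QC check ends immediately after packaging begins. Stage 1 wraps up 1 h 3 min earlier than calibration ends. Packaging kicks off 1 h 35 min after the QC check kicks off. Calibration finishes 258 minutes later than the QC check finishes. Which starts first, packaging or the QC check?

The QC check starts at 2:43 PM − 155 min = 12:08 PM.
Packaging starts at 12:08 PM + 95 min = 1:43 PM.
Packaging starts at 1:43 PM and the QC check starts at 12:08 PM, so the QC check is first.

the QC check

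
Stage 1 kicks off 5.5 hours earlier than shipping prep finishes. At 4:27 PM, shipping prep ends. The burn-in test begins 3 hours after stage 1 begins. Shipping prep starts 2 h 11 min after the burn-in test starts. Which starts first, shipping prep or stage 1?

stage 1

Stage 1 starts at 4:27 PM − 330 min = 10:57 AM.
The burn-in test starts at 10:57 AM + 180 min = 1:57 PM.
Shipping prep starts at 1:57 PM + 131 min = 4:08 PM.
Shipping prep starts at 4:08 PM and stage 1 starts at 10:57 AM, so stage 1 is first.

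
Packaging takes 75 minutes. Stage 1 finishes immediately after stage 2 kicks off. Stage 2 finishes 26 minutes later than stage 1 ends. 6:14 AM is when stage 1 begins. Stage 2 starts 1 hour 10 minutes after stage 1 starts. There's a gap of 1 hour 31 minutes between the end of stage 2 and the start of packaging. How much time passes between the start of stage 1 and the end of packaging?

Stage 2 starts at 6:14 AM + 70 min = 7:24 AM.
So stage 1 ends at 7:24 AM.
Stage 2 ends at 7:24 AM + 26 min = 7:50 AM.
Packaging starts at 7:50 AM + 91 min = 9:21 AM.
Packaging ends at 9:21 AM + 75 min = 10:36 AM.
From 6:14 AM to 10:36 AM is 4 h 22 min.

4 h 22 min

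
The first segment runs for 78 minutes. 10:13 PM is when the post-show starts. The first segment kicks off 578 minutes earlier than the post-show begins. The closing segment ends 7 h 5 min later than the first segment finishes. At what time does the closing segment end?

8:58 PM

The first segment starts at 10:13 PM − 578 min = 12:35 PM.
The first segment ends at 12:35 PM + 78 min = 1:53 PM.
The closing segment ends at 1:53 PM + 425 min = 8:58 PM.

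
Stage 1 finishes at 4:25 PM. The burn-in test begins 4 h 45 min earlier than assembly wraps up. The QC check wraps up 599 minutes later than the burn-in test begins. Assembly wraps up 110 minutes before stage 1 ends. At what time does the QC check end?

Assembly ends at 4:25 PM − 110 min = 2:35 PM.
The burn-in test starts at 2:35 PM − 285 min = 9:50 AM.
The QC check ends at 9:50 AM + 599 min = 7:49 PM.

7:49 PM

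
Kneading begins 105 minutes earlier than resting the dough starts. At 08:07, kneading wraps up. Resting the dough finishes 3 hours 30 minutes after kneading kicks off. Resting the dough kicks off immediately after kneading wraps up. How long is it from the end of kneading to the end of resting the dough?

Resting the dough starts at 08:07.
Kneading starts at 08:07 − 105 min = 06:22.
Resting the dough ends at 06:22 + 210 min = 09:52.
From 08:07 to 09:52 is 1 h 45 min.

1 h 45 min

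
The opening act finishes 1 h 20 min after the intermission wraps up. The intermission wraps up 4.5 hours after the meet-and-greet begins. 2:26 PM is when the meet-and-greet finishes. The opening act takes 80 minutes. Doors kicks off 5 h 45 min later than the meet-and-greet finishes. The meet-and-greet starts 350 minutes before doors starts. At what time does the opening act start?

Doors starts at 2:26 PM + 345 min = 8:11 PM.
The meet-and-greet starts at 8:11 PM − 350 min = 2:21 PM.
The intermission ends at 2:21 PM + 270 min = 6:51 PM.
The opening act ends at 6:51 PM + 80 min = 8:11 PM.
The opening act starts at 8:11 PM − 80 min = 6:51 PM.

6:51 PM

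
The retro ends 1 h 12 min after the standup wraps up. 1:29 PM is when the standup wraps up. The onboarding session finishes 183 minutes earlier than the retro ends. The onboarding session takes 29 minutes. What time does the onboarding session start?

11:09 AM

The retro ends at 1:29 PM + 72 min = 2:41 PM.
The onboarding session ends at 2:41 PM − 183 min = 11:38 AM.
The onboarding session starts at 11:38 AM − 29 min = 11:09 AM.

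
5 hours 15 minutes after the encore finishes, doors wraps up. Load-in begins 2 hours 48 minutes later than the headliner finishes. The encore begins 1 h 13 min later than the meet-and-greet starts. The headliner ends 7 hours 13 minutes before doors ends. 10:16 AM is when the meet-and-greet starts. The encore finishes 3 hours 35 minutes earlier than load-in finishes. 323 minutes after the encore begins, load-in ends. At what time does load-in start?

2:07 PM

The encore starts at 10:16 AM + 73 min = 11:29 AM.
Load-in ends at 11:29 AM + 323 min = 4:52 PM.
The encore ends at 4:52 PM − 215 min = 1:17 PM.
Doors ends at 1:17 PM + 315 min = 6:32 PM.
The headliner ends at 6:32 PM − 433 min = 11:19 AM.
Load-in starts at 11:19 AM + 168 min = 2:07 PM.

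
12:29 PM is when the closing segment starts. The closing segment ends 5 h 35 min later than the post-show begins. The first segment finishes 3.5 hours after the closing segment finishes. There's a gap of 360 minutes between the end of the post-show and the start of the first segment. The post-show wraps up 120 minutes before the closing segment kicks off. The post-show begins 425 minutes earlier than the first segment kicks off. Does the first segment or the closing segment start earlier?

The post-show ends at 12:29 PM − 120 min = 10:29 AM.
The first segment starts at 10:29 AM + 360 min = 4:29 PM.
The first segment starts at 4:29 PM and the closing segment starts at 12:29 PM, so the closing segment is first.

the closing segment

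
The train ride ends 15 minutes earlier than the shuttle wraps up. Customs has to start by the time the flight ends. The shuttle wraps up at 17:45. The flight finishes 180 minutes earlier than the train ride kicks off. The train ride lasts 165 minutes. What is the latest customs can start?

11:45

The train ride ends at 17:45 − 15 min = 17:30.
The train ride starts at 17:30 − 165 min = 14:45.
The flight ends at 14:45 − 180 min = 11:45.
Customs is bounded by the flight, so the latest it can start is 11:45.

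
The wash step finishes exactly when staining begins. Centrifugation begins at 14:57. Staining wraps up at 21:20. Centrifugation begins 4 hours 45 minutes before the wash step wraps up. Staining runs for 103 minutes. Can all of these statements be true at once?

Staining starts at 21:20 − 103 min = 19:37.
So the wash step ends at 19:37.
Centrifugation starts at 19:37 − 285 min = 14:52.
But centrifugation is also said to start at 14:57 — a 5-minute conflict.

No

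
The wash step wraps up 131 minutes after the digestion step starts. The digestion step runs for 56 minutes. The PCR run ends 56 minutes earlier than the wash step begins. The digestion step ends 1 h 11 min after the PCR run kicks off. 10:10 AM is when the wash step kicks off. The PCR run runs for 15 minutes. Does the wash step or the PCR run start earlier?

the PCR run

The PCR run ends at 10:10 AM − 56 min = 9:14 AM.
The PCR run starts at 9:14 AM − 15 min = 8:59 AM.
The wash step starts at 10:10 AM and the PCR run starts at 8:59 AM, so the PCR run is first.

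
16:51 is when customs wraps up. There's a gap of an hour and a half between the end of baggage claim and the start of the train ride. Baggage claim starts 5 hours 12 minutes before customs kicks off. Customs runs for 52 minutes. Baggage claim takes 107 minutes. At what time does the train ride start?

Customs starts at 16:51 − 52 min = 15:59.
Baggage claim starts at 15:59 − 312 min = 10:47.
Baggage claim ends at 10:47 + 107 min = 12:34.
The train ride starts at 12:34 + 90 min = 14:04.

14:04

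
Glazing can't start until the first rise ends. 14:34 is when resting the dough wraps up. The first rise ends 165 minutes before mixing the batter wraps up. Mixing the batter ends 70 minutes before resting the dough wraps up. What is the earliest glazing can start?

10:39

Mixing the batter ends at 14:34 − 70 min = 13:24.
The first rise ends at 13:24 − 165 min = 10:39.
Glazing is bounded by the first rise, so the earliest it can start is 10:39.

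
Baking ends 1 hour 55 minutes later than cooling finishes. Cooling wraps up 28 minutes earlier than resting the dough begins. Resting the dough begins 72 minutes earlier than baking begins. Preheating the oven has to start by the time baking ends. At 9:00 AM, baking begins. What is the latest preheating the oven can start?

9:15 AM

Resting the dough starts at 9:00 AM − 72 min = 7:48 AM.
Cooling ends at 7:48 AM − 28 min = 7:20 AM.
Baking ends at 7:20 AM + 115 min = 9:15 AM.
Preheating the oven is bounded by baking, so the latest it can start is 9:15 AM.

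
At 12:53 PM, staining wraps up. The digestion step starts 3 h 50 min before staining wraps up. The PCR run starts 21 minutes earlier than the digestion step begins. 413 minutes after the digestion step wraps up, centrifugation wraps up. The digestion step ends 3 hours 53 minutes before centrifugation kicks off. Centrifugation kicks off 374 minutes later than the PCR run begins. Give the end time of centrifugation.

5:56 PM

The digestion step starts at 12:53 PM − 230 min = 9:03 AM.
The PCR run starts at 9:03 AM − 21 min = 8:42 AM.
Centrifugation starts at 8:42 AM + 374 min = 2:56 PM.
The digestion step ends at 2:56 PM − 233 min = 11:03 AM.
Centrifugation ends at 11:03 AM + 413 min = 5:56 PM.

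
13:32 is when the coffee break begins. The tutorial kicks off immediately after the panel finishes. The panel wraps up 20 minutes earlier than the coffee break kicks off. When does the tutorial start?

The panel ends at 13:32 − 20 min = 13:12.
So the tutorial starts at 13:12.

13:12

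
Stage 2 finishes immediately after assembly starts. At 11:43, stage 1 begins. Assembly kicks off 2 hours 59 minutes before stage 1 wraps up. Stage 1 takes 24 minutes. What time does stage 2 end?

09:08

Stage 1 ends at 11:43 + 24 min = 12:07.
Assembly starts at 12:07 − 179 min = 09:08.
So stage 2 ends at 09:08.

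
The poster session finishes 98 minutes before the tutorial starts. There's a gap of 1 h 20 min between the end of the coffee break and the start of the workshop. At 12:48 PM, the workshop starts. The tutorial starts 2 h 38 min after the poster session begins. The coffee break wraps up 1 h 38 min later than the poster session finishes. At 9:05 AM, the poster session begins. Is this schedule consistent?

The tutorial starts at 9:05 AM + 158 min = 11:43 AM.
The poster session ends at 11:43 AM − 98 min = 10:05 AM.
The coffee break ends at 10:05 AM + 98 min = 11:43 AM.
The workshop starts at 11:43 AM + 80 min = 1:03 PM.
But the workshop is also said to start at 12:48 PM — a 15-minute conflict.

No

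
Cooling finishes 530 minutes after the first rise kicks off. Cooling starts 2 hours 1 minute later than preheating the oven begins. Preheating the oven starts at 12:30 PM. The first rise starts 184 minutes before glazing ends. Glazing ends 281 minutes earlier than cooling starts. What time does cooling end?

3:36 PM

Cooling starts at 12:30 PM + 121 min = 2:31 PM.
Glazing ends at 2:31 PM − 281 min = 9:50 AM.
The first rise starts at 9:50 AM − 184 min = 6:46 AM.
Cooling ends at 6:46 AM + 530 min = 3:36 PM.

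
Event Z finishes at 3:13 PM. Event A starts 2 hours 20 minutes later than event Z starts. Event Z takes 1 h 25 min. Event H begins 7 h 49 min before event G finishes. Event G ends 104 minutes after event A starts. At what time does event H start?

Event Z starts at 3:13 PM − 85 min = 1:48 PM.
Event A starts at 1:48 PM + 140 min = 4:08 PM.
Event G ends at 4:08 PM + 104 min = 5:52 PM.
Event H starts at 5:52 PM − 469 min = 10:03 AM.

10:03 AM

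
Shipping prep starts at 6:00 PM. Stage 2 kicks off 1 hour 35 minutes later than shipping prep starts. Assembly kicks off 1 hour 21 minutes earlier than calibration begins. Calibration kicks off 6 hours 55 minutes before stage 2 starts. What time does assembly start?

Stage 2 starts at 6:00 PM + 95 min = 7:35 PM.
Calibration starts at 7:35 PM − 415 min = 12:40 PM.
Assembly starts at 12:40 PM − 81 min = 11:19 AM.

11:19 AM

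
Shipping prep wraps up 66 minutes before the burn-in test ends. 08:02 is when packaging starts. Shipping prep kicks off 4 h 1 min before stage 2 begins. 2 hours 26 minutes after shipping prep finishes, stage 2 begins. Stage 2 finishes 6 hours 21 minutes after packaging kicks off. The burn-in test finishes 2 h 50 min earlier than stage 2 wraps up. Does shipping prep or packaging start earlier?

packaging

Stage 2 ends at 08:02 + 381 min = 14:23.
The burn-in test ends at 14:23 − 170 min = 11:33.
Shipping prep ends at 11:33 − 66 min = 10:27.
Stage 2 starts at 10:27 + 146 min = 12:53.
Shipping prep starts at 12:53 − 241 min = 08:52.
Shipping prep starts at 08:52 and packaging starts at 08:02, so packaging is first.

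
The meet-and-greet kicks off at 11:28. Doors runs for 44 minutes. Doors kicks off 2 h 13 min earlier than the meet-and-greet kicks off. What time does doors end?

Doors starts at 11:28 − 133 min = 09:15.
Doors ends at 09:15 + 44 min = 09:59.

09:59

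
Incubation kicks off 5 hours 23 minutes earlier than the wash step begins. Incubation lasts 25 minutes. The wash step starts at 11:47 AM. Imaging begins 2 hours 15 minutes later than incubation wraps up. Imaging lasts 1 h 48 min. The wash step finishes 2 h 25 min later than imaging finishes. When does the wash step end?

Incubation starts at 11:47 AM − 323 min = 6:24 AM.
Incubation ends at 6:24 AM + 25 min = 6:49 AM.
Imaging starts at 6:49 AM + 135 min = 9:04 AM.
Imaging ends at 9:04 AM + 108 min = 10:52 AM.
The wash step ends at 10:52 AM + 145 min = 1:17 PM.

1:17 PM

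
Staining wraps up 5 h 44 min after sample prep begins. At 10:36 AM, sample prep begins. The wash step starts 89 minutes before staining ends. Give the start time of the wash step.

Staining ends at 10:36 AM + 344 min = 4:20 PM.
The wash step starts at 4:20 PM − 89 min = 2:51 PM.

2:51 PM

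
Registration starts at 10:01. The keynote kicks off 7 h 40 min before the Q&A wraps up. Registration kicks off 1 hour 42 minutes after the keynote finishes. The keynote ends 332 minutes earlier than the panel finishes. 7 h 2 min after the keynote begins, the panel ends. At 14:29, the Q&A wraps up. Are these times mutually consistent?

The keynote starts at 14:29 − 460 min = 06:49.
The panel ends at 06:49 + 422 min = 13:51.
The keynote ends at 13:51 − 332 min = 08:19.
Registration starts at 08:19 + 102 min = 10:01.
That matches the stated 10:01, so the schedule is consistent.

Yes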